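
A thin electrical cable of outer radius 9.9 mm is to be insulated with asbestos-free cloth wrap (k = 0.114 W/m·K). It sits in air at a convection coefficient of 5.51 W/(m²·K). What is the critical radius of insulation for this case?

For a cylinder r_cr = k/h = 0.114/5.51
r_cr = 20.7 mm; since the bare radius (9.9 mm) is below r_cr, adding a thin layer of insulation will *increase* heat loss.

r_cr ≈ 20.7 mm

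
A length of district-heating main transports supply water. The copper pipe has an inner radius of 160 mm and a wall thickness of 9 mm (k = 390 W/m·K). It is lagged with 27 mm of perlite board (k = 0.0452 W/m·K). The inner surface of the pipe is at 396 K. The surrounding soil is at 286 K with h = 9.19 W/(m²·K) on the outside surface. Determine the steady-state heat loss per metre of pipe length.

Radial resistances (cylindrical: R_cond = ln(r_o/r_i)/(2πkL), R_conv = 1/(h·2πrL)):
R_copper pipe wall = ln(169/160)/(2π×390×1) = 2.233×10^-5 K/W
R_perlite board = ln(196/169)/(2π×0.0452×1) = 0.5219 K/W
R_outer film = 1/(h_o·2πr_oL) = 1/(9.19×2π×0.196×1) = 0.08836 K/W
R_total = 0.6103 K/W
Q = ΔT/R_total = 110/0.6103

q′ ≈ 180 W/m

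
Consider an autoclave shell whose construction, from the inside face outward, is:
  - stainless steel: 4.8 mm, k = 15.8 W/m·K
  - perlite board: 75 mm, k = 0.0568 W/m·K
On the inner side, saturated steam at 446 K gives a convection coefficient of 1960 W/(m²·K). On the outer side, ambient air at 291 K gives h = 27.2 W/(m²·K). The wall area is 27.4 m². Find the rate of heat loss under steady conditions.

Q ≈ 3130 W

Treating each layer as a thermal resistance in series:
R_inner film = 1/(h_i·A) = 1/(1960×27.4) = 1.862×10^-5 K/W
R_stainless steel = L/(kA) = 0.0048/(15.8×27.4) = 1.109×10^-5 K/W
R_perlite board = L/(kA) = 0.075/(0.0568×27.4) = 0.04819 K/W
R_outer film = 1/(h_o·A) = 1/(27.2×27.4) = 0.001342 K/W
R_total = 0.04956 K/W
Q = ΔT / R_total = 155 / 0.04956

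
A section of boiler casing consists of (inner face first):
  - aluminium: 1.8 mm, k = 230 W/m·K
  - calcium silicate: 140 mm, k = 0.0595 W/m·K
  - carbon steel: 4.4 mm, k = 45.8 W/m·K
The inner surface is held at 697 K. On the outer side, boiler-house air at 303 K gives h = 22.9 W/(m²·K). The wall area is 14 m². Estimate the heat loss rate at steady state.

Q ≈ 2300 W

Using the resistance-network approach (series):
R_aluminium = L/(kA) = 0.0018/(230×14) = 5.59×10^-7 K/W
R_calcium silicate = L/(kA) = 0.14/(0.0595×14) = 0.1681 K/W
R_carbon steel = L/(kA) = 0.0044/(45.8×14) = 6.862×10^-6 K/W
R_outer film = 1/(h_o·A) = 1/(22.9×14) = 0.003119 K/W
R_total = 0.1712 K/W
Q = ΔT / R_total = 394 / 0.1712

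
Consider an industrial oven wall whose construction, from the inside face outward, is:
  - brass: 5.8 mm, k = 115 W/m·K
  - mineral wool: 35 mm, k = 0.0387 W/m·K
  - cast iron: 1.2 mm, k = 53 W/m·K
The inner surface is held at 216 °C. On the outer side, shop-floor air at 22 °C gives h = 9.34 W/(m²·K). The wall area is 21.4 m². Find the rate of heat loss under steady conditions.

Q ≈ 4100 W

Series thermal resistances:
R_brass = L/(kA) = 0.0058/(115×21.4) = 2.357×10^-6 K/W
R_mineral wool = L/(kA) = 0.035/(0.0387×21.4) = 0.04226 K/W
R_cast iron = L/(kA) = 0.0012/(53×21.4) = 1.058×10^-6 K/W
R_outer film = 1/(h_o·A) = 1/(9.34×21.4) = 0.005003 K/W
R_total = 0.04727 K/W
Q = ΔT / R_total = 194 / 0.04727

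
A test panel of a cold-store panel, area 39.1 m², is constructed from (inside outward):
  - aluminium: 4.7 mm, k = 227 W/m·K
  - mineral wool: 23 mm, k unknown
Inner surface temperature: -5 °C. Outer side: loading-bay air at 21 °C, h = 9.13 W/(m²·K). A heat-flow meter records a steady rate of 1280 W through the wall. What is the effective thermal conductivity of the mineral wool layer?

Using the resistance-network approach (series):
R_aluminium = L/(kA) = 0.0047/(227×39.1) = 5.295×10^-7 K/W
R_outer film = 1/(h_o·A) = 1/(9.13×39.1) = 0.002801 K/W
Sum of known resistances R_other = 0.002802 K/W
Total R = ΔT/Q = 26/1280 = 0.02031 K/W
R_mineral wool = R_total − R_other = 0.01751 K/W
k = L/(R·A) = 0.023/(0.01751×39.1)

k ≈ 0.0336 W/(m·K)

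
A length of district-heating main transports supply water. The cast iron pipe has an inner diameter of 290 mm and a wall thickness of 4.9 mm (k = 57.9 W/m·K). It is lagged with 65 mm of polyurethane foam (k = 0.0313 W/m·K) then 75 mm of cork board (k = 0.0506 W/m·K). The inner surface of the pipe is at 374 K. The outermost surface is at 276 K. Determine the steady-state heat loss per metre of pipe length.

For a radial system each layer contributes R = ln(r_out/r_in)/(2πkL); films add R = 1/(hA).
R_cast iron pipe wall = ln(149.9/145)/(2π×57.9×1) = 9.136×10^-5 K/W
R_polyurethane foam = ln(214.9/149.9)/(2π×0.0313×1) = 1.832 K/W
R_cork board = ln(289.9/214.9)/(2π×0.0506×1) = 0.9416 K/W
R_total = 2.773 K/W
Q = ΔT/R_total = 98/2.773

q′ ≈ 35.3 W/m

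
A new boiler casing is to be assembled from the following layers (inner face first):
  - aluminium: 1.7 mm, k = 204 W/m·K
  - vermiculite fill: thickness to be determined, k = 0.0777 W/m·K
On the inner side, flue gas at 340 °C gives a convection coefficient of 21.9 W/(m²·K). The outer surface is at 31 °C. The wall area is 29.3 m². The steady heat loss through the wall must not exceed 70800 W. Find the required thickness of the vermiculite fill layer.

Treating each layer as a thermal resistance in series:
R_inner film = 1/(h_i·A) = 1/(21.9×29.3) = 0.001558 K/W
R_aluminium = L/(kA) = 0.0017/(204×29.3) = 2.844×10^-7 K/W
Sum of the known resistances R_other = 0.001559 K/W
Required total resistance R_tot = ΔT/Q_allow = 309/70800 = 0.004364 K/W
R_vermiculite fill = R_tot − R_other = 0.002806 K/W
L = R·k·A = 0.002806×0.0777×29.3

L ≈ 6.39 mm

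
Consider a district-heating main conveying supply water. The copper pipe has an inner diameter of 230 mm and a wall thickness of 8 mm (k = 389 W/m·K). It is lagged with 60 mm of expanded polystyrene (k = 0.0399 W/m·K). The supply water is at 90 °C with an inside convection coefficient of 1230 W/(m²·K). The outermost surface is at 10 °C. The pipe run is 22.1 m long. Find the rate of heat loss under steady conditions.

Cylindrical conduction, so R = ln(r₂/r₁)/(2πkL) per layer, in series:
R_inner film = 1/(h_i·2πr₁L) = 1/(1230×2π×0.115×22.1) = 5.091×10^-5 K/W
R_copper pipe wall = ln(123/115)/(2π×389×22.1) = 1.245×10^-6 K/W
R_expanded polystyrene = ln(183/123)/(2π×0.0399×22.1) = 0.07171 K/W
R_total = 0.07176 K/W
Q = ΔT/R_total = 80/0.07176

Q ≈ 1110 W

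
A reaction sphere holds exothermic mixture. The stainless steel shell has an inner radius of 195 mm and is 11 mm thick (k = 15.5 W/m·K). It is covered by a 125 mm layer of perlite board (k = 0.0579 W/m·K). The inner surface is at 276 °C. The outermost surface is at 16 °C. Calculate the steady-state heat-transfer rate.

Spherical conduction: R = (1/r_in − 1/r_out)/(4πk) per layer; series-sum.
R_stainless steel shell = (1/0.195 − 1/0.206)/(4π×15.5) = 0.001406 K/W
R_perlite board = (1/0.206 − 1/0.331)/(4π×0.0579) = 2.52 K/W
R_total = 2.521 K/W
Q = ΔT/R_total = 260/2.521

Q ≈ 103 W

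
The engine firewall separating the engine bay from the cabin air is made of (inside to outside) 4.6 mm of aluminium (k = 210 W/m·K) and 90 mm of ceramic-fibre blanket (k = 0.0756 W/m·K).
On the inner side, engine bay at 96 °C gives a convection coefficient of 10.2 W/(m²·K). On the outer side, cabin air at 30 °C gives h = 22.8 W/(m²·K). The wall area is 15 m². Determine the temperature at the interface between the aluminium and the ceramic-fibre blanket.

T ≈ 91.1 °C

Model the wall as resistances in series:
R_inner film = 1/(h_i·A) = 1/(10.2×15) = 0.006536 K/W
R_aluminium = L/(kA) = 0.0046/(210×15) = 1.46×10^-6 K/W
R_ceramic-fibre blanket = L/(kA) = 0.09/(0.0756×15) = 0.07937 K/W
R_outer film = 1/(h_o·A) = 1/(22.8×15) = 0.002924 K/W
R_total = 0.08883 K/W;  Q = ΔT/R_total = 66/0.08883 = 743 W
T_interface = T_inner − Q·ΣR(inner→interface) = 96 − 743×0.006537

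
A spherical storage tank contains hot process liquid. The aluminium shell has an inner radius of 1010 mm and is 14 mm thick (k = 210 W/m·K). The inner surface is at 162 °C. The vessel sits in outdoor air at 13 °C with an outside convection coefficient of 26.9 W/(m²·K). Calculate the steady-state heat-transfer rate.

Q ≈ 52700 W

For a spherical shell R = (1/r₁ − 1/r₂)/(4πk); film R = 1/(h·4πr²). In series:
R_aluminium shell = (1/1.01 − 1/1.024)/(4π×210) = 5.13×10^-6 K/W
R_outer film = 1/(h·4πr_o²) = 1/(26.9×4π×1.024²) = 0.002821 K/W
R_total = 0.002826 K/W
Q = ΔT/R_total = 149/0.002826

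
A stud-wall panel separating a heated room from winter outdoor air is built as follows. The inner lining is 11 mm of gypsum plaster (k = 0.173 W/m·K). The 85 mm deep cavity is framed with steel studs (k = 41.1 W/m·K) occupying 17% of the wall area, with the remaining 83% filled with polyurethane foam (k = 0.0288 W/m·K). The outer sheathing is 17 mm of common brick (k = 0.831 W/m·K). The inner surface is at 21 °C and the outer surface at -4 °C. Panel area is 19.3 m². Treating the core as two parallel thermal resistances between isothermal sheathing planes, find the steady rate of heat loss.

Q ≈ 5020 W

Sheathing layers in series; stud and cavity paths in parallel between them.
R_inner = 0.011/(0.173×19.3) = 0.003294 K/W
R_stud  = 0.085/(41.1×0.17×19.3) = 6.303×10^-4 K/W
R_cav   = 0.085/(0.0288×0.83×19.3) = 0.1842 K/W
1/R_core = 1/R_stud + 1/R_cav → R_core = 6.282×10^-4 K/W
R_outer = 0.017/(0.831×19.3) = 0.00106 K/W
R_total = 0.004983 K/W
Q = ΔT/R_total = 25/0.004983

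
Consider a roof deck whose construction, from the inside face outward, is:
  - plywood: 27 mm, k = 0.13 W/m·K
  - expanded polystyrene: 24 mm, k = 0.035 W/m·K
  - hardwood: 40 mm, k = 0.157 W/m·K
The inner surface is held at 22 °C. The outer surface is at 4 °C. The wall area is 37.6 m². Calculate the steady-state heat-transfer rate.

Model the wall as resistances in series:
R_plywood = L/(kA) = 0.027/(0.13×37.6) = 0.005524 K/W
R_expanded polystyrene = L/(kA) = 0.024/(0.035×37.6) = 0.01824 K/W
R_hardwood = L/(kA) = 0.04/(0.157×37.6) = 0.006776 K/W
R_total = 0.03054 K/W
Q = ΔT / R_total = 18 / 0.03054

Q ≈ 589 W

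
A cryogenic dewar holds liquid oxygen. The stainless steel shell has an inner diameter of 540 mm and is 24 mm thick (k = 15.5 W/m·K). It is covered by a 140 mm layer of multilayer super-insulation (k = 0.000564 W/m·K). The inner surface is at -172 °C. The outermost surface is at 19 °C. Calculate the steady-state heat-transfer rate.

For a spherical shell R = (1/r₁ − 1/r₂)/(4πk); film R = 1/(h·4πr²). In series:
R_stainless steel shell = (1/0.27 − 1/0.294)/(4π×15.5) = 0.001552 K/W
R_multilayer super-insulation = (1/0.294 − 1/0.434)/(4π×0.000564) = 154.8 K/W
R_total = 154.8 K/W
Q = ΔT/R_total = 191/154.8

Q ≈ 1.23 W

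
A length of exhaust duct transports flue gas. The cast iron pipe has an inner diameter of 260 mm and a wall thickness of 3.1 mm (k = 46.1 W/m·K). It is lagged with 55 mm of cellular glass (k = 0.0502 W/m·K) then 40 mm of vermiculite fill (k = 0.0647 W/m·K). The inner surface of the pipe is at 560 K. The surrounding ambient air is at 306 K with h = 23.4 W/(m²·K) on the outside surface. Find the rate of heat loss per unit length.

q′ ≈ 159 W/m

Cylindrical conduction, so R = ln(r₂/r₁)/(2πkL) per layer, in series:
R_cast iron pipe wall = ln(133.1/130)/(2π×46.1×1) = 8.136×10^-5 K/W
R_cellular glass = ln(188.1/133.1)/(2π×0.0502×1) = 1.097 K/W
R_vermiculite fill = ln(228.1/188.1)/(2π×0.0647×1) = 0.4743 K/W
R_outer film = 1/(h_o·2πr_oL) = 1/(23.4×2π×0.2281×1) = 0.02982 K/W
R_total = 1.601 K/W
Q = ΔT/R_total = 254/1.601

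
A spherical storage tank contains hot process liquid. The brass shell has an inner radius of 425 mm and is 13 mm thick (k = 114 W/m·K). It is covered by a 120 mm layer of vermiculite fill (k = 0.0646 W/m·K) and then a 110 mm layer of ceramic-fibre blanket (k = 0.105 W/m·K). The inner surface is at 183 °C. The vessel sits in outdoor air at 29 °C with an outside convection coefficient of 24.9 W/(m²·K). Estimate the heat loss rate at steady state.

Q ≈ 184 W

Each spherical layer contributes R = (1/r_i − 1/r_o)/(4πk):
R_brass shell = (1/0.425 − 1/0.438)/(4π×114) = 4.875×10^-5 K/W
R_vermiculite fill = (1/0.438 − 1/0.558)/(4π×0.0646) = 0.6048 K/W
R_ceramic-fibre blanket = (1/0.558 − 1/0.668)/(4π×0.105) = 0.2237 K/W
R_outer film = 1/(h·4πr_o²) = 1/(24.9×4π×0.668²) = 0.007162 K/W
R_total = 0.8357 K/W
Q = ΔT/R_total = 154/0.8357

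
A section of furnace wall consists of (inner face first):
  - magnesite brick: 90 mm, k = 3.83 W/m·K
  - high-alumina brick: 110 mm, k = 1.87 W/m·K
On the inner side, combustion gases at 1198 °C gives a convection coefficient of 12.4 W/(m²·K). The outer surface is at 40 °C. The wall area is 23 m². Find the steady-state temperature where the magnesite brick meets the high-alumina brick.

Using the resistance-network approach (series):
R_inner film = 1/(h_i·A) = 1/(12.4×23) = 0.003506 K/W
R_magnesite brick = L/(kA) = 0.09/(3.83×23) = 0.001022 K/W
R_high-alumina brick = L/(kA) = 0.11/(1.87×23) = 0.002558 K/W
R_total = 0.007086 K/W;  Q = ΔT/R_total = 1158/0.007086 = 163400 W
T_interface = T_inner − Q·ΣR(inner→interface) = 1198 − 163000×0.004528

T ≈ 458 °C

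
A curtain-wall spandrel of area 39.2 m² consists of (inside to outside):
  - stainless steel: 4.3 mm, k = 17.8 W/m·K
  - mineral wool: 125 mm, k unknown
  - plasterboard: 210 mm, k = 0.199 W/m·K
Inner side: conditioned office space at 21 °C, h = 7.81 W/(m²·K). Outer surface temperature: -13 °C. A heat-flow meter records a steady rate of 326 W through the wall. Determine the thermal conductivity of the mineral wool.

k ≈ 0.043 W/(m·K)

Treating each layer as a thermal resistance in series:
R_inner film = 1/(h_i·A) = 1/(7.81×39.2) = 0.003266 K/W
R_stainless steel = L/(kA) = 0.0043/(17.8×39.2) = 6.163×10^-6 K/W
R_plasterboard = L/(kA) = 0.21/(0.199×39.2) = 0.02692 K/W
Sum of known resistances R_other = 0.03019 K/W
Total R = ΔT/Q = 34/326 = 0.1043 K/W
R_mineral wool = R_total − R_other = 0.0741 K/W
k = L/(R·A) = 0.125/(0.0741×39.2)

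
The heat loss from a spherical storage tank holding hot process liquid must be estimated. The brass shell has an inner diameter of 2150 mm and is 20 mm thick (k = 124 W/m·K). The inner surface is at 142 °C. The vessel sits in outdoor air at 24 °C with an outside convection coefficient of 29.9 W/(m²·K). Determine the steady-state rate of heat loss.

Q ≈ 52900 W

Each spherical layer contributes R = (1/r_i − 1/r_o)/(4πk):
R_brass shell = (1/1.075 − 1/1.095)/(4π×124) = 1.09×10^-5 K/W
R_outer film = 1/(h·4πr_o²) = 1/(29.9×4π×1.095²) = 0.00222 K/W
R_total = 0.002231 K/W
Q = ΔT/R_total = 118/0.002231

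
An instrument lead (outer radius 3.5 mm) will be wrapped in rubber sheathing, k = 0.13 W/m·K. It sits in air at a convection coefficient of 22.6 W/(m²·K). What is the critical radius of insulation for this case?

For a cylinder r_cr = k/h = 0.13/22.6
r_cr = 5.75 mm; since the bare radius (3.5 mm) is below r_cr, adding a thin layer of insulation will *increase* heat loss.

r_cr ≈ 5.75 mm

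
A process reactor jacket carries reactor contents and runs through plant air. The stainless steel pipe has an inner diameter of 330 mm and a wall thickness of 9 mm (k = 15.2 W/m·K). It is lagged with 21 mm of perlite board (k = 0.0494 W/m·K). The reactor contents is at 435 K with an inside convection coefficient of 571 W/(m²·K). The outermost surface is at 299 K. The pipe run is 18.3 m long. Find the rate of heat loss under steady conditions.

Q ≈ 6740 W

Treating each annulus and film as a series resistance:
R_inner film = 1/(h_i·2πr₁L) = 1/(571×2π×0.165×18.3) = 9.231×10^-5 K/W
R_stainless steel pipe wall = ln(174/165)/(2π×15.2×18.3) = 3.039×10^-5 K/W
R_perlite board = ln(195/174)/(2π×0.0494×18.3) = 0.02006 K/W
R_total = 0.02018 K/W
Q = ΔT/R_total = 136/0.02018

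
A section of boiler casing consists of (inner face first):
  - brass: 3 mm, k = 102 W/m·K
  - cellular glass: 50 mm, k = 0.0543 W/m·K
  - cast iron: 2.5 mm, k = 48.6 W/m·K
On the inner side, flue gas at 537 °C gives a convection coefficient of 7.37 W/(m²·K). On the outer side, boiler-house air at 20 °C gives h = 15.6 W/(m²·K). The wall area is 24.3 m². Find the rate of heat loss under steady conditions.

Model the wall as resistances in series:
R_inner film = 1/(h_i·A) = 1/(7.37×24.3) = 0.005584 K/W
R_brass = L/(kA) = 0.003/(102×24.3) = 1.21×10^-6 K/W
R_cellular glass = L/(kA) = 0.05/(0.0543×24.3) = 0.03789 K/W
R_cast iron = L/(kA) = 0.0025/(48.6×24.3) = 2.117×10^-6 K/W
R_outer film = 1/(h_o·A) = 1/(15.6×24.3) = 0.002638 K/W
R_total = 0.04612 K/W
Q = ΔT / R_total = 517 / 0.04612

Q ≈ 11200 W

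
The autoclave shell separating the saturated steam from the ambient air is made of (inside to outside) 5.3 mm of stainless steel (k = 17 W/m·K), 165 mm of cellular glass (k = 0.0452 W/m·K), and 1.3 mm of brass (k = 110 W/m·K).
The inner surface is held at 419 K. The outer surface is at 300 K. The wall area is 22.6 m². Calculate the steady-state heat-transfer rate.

Series thermal resistances:
R_stainless steel = L/(kA) = 0.0053/(17×22.6) = 1.379×10^-5 K/W
R_cellular glass = L/(kA) = 0.165/(0.0452×22.6) = 0.1615 K/W
R_brass = L/(kA) = 0.0013/(110×22.6) = 5.229×10^-7 K/W
R_total = 0.1615 K/W
Q = ΔT / R_total = 119 / 0.1615

Q ≈ 737 W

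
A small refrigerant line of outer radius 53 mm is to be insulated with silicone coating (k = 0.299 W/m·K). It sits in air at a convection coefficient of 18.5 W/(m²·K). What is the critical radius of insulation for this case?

For a cylinder r_cr = k/h = 0.299/18.5
r_cr = 16.2 mm; since the bare radius (53 mm) is above r_cr, any added insulation will reduce heat loss.

r_cr ≈ 16.2 mm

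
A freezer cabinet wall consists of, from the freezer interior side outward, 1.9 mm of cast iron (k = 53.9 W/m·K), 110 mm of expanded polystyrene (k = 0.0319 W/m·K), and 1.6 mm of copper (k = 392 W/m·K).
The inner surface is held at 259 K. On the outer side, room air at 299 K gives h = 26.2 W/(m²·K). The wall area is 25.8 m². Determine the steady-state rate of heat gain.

Q ≈ 296 W

Thermal resistances in series:
R_cast iron = L/(kA) = 0.0019/(53.9×25.8) = 1.366×10^-6 K/W
R_expanded polystyrene = L/(kA) = 0.11/(0.0319×25.8) = 0.1337 K/W
R_copper = L/(kA) = 0.0016/(392×25.8) = 1.582×10^-7 K/W
R_outer film = 1/(h_o·A) = 1/(26.2×25.8) = 0.001479 K/W
R_total = 0.1351 K/W
Q = ΔT / R_total = 40 / 0.1351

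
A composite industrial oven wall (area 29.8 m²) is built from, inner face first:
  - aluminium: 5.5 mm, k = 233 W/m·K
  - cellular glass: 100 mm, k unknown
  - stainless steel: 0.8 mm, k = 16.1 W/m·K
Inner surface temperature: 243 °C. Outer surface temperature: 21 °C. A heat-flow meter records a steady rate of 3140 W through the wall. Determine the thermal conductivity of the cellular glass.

k ≈ 0.0475 W/(m·K)

Model the wall as resistances in series:
R_aluminium = L/(kA) = 0.0055/(233×29.8) = 7.921×10^-7 K/W
R_stainless steel = L/(kA) = 0.0008/(16.1×29.8) = 1.667×10^-6 K/W
Sum of known resistances R_other = 2.46×10^-6 K/W
Total R = ΔT/Q = 222/3140 = 0.0707 K/W
R_cellular glass = R_total − R_other = 0.0707 K/W
k = L/(R·A) = 0.1/(0.0707×29.8)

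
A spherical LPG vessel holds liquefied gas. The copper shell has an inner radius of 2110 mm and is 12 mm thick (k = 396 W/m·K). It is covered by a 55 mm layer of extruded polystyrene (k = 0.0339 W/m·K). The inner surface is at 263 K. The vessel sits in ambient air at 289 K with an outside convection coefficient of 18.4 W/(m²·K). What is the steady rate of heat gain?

Q ≈ 901 W

Spherical conduction: R = (1/r_in − 1/r_out)/(4πk) per layer; series-sum.
R_copper shell = (1/2.11 − 1/2.122)/(4π×396) = 5.386×10^-7 K/W
R_extruded polystyrene = (1/2.122 − 1/2.177)/(4π×0.0339) = 0.02795 K/W
R_outer film = 1/(h·4πr_o²) = 1/(18.4×4π×2.177²) = 9.125×10^-4 K/W
R_total = 0.02886 K/W
Q = ΔT/R_total = 26/0.02886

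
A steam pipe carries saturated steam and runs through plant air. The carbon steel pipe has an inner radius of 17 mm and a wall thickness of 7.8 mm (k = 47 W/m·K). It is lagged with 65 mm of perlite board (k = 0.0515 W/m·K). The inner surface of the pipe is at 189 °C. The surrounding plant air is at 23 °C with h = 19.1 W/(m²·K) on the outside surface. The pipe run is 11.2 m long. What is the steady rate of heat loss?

For a radial system each layer contributes R = ln(r_out/r_in)/(2πkL); films add R = 1/(hA).
R_carbon steel pipe wall = ln(24.8/17)/(2π×47×11.2) = 1.142×10^-4 K/W
R_perlite board = ln(89.8/24.8)/(2π×0.0515×11.2) = 0.355 K/W
R_outer film = 1/(h_o·2πr_oL) = 1/(19.1×2π×0.0898×11.2) = 0.008285 K/W
R_total = 0.3634 K/W
Q = ΔT/R_total = 166/0.3634

Q ≈ 457 W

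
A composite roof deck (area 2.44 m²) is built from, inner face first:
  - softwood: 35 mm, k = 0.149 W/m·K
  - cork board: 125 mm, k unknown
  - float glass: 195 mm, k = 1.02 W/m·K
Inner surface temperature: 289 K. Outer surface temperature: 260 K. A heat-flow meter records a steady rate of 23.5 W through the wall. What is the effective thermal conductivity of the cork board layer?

k ≈ 0.0484 W/(m·K)

Series thermal resistances:
R_softwood = L/(kA) = 0.035/(0.149×2.44) = 0.09627 K/W
R_float glass = L/(kA) = 0.195/(1.02×2.44) = 0.07835 K/W
Sum of known resistances R_other = 0.1746 K/W
Total R = ΔT/Q = 29/23.5 = 1.234 K/W
R_cork board = R_total − R_other = 1.059 K/W
k = L/(R·A) = 0.125/(1.059×2.44)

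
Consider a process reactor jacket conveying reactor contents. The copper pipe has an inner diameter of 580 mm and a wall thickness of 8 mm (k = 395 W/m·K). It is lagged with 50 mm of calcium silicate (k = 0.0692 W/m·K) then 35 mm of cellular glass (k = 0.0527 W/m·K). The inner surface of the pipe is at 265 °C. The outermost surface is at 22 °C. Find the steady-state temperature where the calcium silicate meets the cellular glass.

For a radial system each layer contributes R = ln(r_out/r_in)/(2πkL); films add R = 1/(hA).
R_copper pipe wall = ln(298/290)/(2π×395×1) = 1.096×10^-5 K/W
R_calcium silicate = ln(348/298)/(2π×0.0692×1) = 0.3567 K/W
R_cellular glass = ln(383/348)/(2π×0.0527×1) = 0.2894 K/W
R_total = 0.6462 K/W
Q = ΔT/R_total = 243/0.6462
Q = 376 W/m
T_interface = T_inner − Q·ΣR(inner→interface) = 265 − 376×0.3568

T ≈ 131 °C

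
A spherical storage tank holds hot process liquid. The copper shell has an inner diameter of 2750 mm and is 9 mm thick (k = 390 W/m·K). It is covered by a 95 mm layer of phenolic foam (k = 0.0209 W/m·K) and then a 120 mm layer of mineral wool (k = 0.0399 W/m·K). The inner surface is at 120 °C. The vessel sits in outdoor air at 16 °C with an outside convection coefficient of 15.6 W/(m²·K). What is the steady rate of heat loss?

Spherical conduction: R = (1/r_in − 1/r_out)/(4πk) per layer; series-sum.
R_copper shell = (1/1.375 − 1/1.384)/(4π×390) = 9.65×10^-7 K/W
R_phenolic foam = (1/1.384 − 1/1.479)/(4π×0.0209) = 0.1767 K/W
R_mineral wool = (1/1.479 − 1/1.599)/(4π×0.0399) = 0.1012 K/W
R_outer film = 1/(h·4πr_o²) = 1/(15.6×4π×1.599²) = 0.001995 K/W
R_total = 0.2799 K/W
Q = ΔT/R_total = 104/0.2799

Q ≈ 372 W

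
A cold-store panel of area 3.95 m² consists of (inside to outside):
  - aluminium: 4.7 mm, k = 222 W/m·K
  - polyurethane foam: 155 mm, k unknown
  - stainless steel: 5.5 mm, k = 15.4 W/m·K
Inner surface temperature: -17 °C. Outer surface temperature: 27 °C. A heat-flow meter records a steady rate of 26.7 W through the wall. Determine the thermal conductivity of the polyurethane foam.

k ≈ 0.0238 W/(m·K)

Using the resistance-network approach (series):
R_aluminium = L/(kA) = 0.0047/(222×3.95) = 5.36×10^-6 K/W
R_stainless steel = L/(kA) = 0.0055/(15.4×3.95) = 9.042×10^-5 K/W
Sum of known resistances R_other = 9.578×10^-5 K/W
Total R = ΔT/Q = 44/26.7 = 1.648 K/W
R_polyurethane foam = R_total − R_other = 1.648 K/W
k = L/(R·A) = 0.155/(1.648×3.95)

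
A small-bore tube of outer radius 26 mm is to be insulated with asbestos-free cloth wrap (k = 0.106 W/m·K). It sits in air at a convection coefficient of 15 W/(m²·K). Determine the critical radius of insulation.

r_cr ≈ 7.07 mm

For a cylinder r_cr = k/h = 0.106/15
r_cr = 7.07 mm; since the bare radius (26 mm) is above r_cr, any added insulation will reduce heat loss.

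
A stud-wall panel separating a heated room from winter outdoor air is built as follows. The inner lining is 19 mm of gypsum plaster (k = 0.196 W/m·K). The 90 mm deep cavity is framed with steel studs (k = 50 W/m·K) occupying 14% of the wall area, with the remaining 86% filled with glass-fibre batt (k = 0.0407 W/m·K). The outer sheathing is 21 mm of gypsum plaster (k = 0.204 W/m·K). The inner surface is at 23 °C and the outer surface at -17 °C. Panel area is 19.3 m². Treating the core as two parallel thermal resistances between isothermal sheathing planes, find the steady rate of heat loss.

Q ≈ 3630 W

Sheathing layers in series; stud and cavity paths in parallel between them.
R_inner = 0.019/(0.196×19.3) = 0.005023 K/W
R_stud  = 0.09/(50×0.14×19.3) = 6.662×10^-4 K/W
R_cav   = 0.09/(0.0407×0.86×19.3) = 0.1332 K/W
1/R_core = 1/R_stud + 1/R_cav → R_core = 6.629×10^-4 K/W
R_outer = 0.021/(0.204×19.3) = 0.005334 K/W
R_total = 0.01102 K/W
Q = ΔT/R_total = 40/0.01102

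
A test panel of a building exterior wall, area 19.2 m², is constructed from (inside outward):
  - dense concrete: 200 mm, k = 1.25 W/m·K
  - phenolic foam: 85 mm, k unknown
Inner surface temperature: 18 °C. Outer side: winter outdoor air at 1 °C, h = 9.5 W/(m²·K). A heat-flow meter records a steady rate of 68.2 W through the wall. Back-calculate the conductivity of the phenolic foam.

k ≈ 0.0188 W/(m·K)

Model the wall as resistances in series:
R_dense concrete = L/(kA) = 0.2/(1.25×19.2) = 0.008333 K/W
R_outer film = 1/(h_o·A) = 1/(9.5×19.2) = 0.005482 K/W
Sum of known resistances R_other = 0.01382 K/W
Total R = ΔT/Q = 17/68.2 = 0.2493 K/W
R_phenolic foam = R_total − R_other = 0.2355 K/W
k = L/(R·A) = 0.085/(0.2355×19.2)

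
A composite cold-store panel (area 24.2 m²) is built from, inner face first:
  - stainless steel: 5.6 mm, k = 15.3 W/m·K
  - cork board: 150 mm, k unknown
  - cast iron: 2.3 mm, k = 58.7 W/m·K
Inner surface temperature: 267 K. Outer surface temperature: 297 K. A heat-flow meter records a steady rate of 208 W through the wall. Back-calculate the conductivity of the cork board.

Treating each layer as a thermal resistance in series:
R_stainless steel = L/(kA) = 0.0056/(15.3×24.2) = 1.512×10^-5 K/W
R_cast iron = L/(kA) = 0.0023/(58.7×24.2) = 1.619×10^-6 K/W
Sum of known resistances R_other = 1.674×10^-5 K/W
Total R = ΔT/Q = 30/208 = 0.1442 K/W
R_cork board = R_total − R_other = 0.1442 K/W
k = L/(R·A) = 0.15/(0.1442×24.2)

k ≈ 0.043 W/(m·K)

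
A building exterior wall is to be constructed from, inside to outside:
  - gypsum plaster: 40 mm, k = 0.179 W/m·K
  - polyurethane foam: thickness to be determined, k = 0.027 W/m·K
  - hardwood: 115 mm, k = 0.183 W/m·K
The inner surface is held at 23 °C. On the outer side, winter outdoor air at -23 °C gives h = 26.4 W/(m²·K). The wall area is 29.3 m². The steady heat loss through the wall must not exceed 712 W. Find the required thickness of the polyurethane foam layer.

L ≈ 27.1 mm

Thermal resistances in series:
R_gypsum plaster = L/(kA) = 0.04/(0.179×29.3) = 0.007627 K/W
R_hardwood = L/(kA) = 0.115/(0.183×29.3) = 0.02145 K/W
R_outer film = 1/(h_o·A) = 1/(26.4×29.3) = 0.001293 K/W
Sum of the known resistances R_other = 0.03037 K/W
Required total resistance R_tot = ΔT/Q_allow = 46/712 = 0.06461 K/W
R_polyurethane foam = R_tot − R_other = 0.03424 K/W
L = R·k·A = 0.03424×0.027×29.3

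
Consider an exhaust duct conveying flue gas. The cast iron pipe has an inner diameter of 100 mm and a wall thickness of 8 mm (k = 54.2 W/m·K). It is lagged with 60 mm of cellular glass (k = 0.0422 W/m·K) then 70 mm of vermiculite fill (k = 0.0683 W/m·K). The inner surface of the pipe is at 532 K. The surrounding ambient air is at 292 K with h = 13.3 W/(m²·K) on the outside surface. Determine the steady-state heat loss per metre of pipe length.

Treating each annulus and film as a series resistance:
R_cast iron pipe wall = ln(58/50)/(2π×54.2×1) = 4.358×10^-4 K/W
R_cellular glass = ln(118/58)/(2π×0.0422×1) = 2.679 K/W
R_vermiculite fill = ln(188/118)/(2π×0.0683×1) = 1.085 K/W
R_outer film = 1/(h_o·2πr_oL) = 1/(13.3×2π×0.188×1) = 0.06365 K/W
R_total = 3.828 K/W
Q = ΔT/R_total = 240/3.828

q′ ≈ 62.7 W/m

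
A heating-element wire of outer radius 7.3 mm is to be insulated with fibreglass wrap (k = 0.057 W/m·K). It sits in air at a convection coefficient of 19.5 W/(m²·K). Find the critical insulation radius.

For a cylinder r_cr = k/h = 0.057/19.5
r_cr = 2.92 mm; since the bare radius (7.3 mm) is above r_cr, any added insulation will reduce heat loss.

r_cr ≈ 2.92 mm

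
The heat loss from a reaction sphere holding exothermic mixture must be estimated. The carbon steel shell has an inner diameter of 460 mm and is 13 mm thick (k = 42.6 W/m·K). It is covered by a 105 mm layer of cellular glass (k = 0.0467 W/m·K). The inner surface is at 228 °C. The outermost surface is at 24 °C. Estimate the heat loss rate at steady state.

Q ≈ 96.4 W

Spherical conduction: R = (1/r_in − 1/r_out)/(4πk) per layer; series-sum.
R_carbon steel shell = (1/0.23 − 1/0.243)/(4π×42.6) = 4.345×10^-4 K/W
R_cellular glass = (1/0.243 − 1/0.348)/(4π×0.0467) = 2.116 K/W
R_total = 2.116 K/W
Q = ΔT/R_total = 204/2.116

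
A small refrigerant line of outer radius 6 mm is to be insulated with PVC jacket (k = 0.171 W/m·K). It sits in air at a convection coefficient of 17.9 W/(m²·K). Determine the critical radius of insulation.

For a cylinder r_cr = k/h = 0.171/17.9
r_cr = 9.55 mm; since the bare radius (6 mm) is below r_cr, adding a thin layer of insulation will *increase* heat loss.

r_cr ≈ 9.55 mm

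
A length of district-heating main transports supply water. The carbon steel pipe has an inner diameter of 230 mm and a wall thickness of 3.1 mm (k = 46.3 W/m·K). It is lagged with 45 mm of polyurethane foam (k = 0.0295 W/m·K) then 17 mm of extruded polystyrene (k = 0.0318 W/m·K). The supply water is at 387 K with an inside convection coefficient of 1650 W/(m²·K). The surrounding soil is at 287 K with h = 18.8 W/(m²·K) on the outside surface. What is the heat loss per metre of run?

q′ ≈ 43.7 W/m

For a radial system each layer contributes R = ln(r_out/r_in)/(2πkL); films add R = 1/(hA).
R_inner film = 1/(h_i·2πr₁L) = 1/(1650×2π×0.115×1) = 8.388×10^-4 K/W
R_carbon steel pipe wall = ln(118.1/115)/(2π×46.3×1) = 9.144×10^-5 K/W
R_polyurethane foam = ln(163.1/118.1)/(2π×0.0295×1) = 1.742 K/W
R_extruded polystyrene = ln(180.1/163.1)/(2π×0.0318×1) = 0.4962 K/W
R_outer film = 1/(h_o·2πr_oL) = 1/(18.8×2π×0.1801×1) = 0.04701 K/W
R_total = 2.286 K/W
Q = ΔT/R_total = 100/2.286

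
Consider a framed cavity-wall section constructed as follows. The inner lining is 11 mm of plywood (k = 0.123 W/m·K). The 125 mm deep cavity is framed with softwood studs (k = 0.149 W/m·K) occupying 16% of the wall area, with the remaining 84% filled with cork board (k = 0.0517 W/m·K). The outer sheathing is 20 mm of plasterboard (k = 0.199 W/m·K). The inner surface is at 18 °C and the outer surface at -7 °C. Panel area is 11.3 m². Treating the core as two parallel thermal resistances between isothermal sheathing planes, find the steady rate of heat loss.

Q ≈ 138 W

Sheathing layers in series; stud and cavity paths in parallel between them.
R_inner = 0.011/(0.123×11.3) = 0.007914 K/W
R_stud  = 0.125/(0.149×0.16×11.3) = 0.464 K/W
R_cav   = 0.125/(0.0517×0.84×11.3) = 0.2547 K/W
1/R_core = 1/R_stud + 1/R_cav → R_core = 0.1644 K/W
R_outer = 0.02/(0.199×11.3) = 0.008894 K/W
R_total = 0.1813 K/W
Q = ΔT/R_total = 25/0.1813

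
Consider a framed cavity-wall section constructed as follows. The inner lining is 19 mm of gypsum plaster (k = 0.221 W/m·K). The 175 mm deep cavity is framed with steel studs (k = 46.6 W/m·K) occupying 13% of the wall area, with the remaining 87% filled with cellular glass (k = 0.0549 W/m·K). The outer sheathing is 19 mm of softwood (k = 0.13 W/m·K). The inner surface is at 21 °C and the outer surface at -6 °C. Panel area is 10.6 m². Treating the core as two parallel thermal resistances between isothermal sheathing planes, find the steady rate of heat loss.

Q ≈ 1100 W

Sheathing layers in series; stud and cavity paths in parallel between them.
R_inner = 0.019/(0.221×10.6) = 0.008111 K/W
R_stud  = 0.175/(46.6×0.13×10.6) = 0.002725 K/W
R_cav   = 0.175/(0.0549×0.87×10.6) = 0.3457 K/W
1/R_core = 1/R_stud + 1/R_cav → R_core = 0.002704 K/W
R_outer = 0.019/(0.13×10.6) = 0.01379 K/W
R_total = 0.0246 K/W
Q = ΔT/R_total = 27/0.0246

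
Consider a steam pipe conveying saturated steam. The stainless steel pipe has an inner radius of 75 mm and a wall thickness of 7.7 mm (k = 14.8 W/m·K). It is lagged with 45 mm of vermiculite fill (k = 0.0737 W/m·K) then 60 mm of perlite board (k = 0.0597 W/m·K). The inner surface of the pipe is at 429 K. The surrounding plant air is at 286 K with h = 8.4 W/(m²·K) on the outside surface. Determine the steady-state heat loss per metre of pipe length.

q′ ≈ 69.2 W/m

Per-layer cylindrical resistances, series-summed:
R_stainless steel pipe wall = ln(82.7/75)/(2π×14.8×1) = 0.001051 K/W
R_vermiculite fill = ln(127.7/82.7)/(2π×0.0737×1) = 0.9382 K/W
R_perlite board = ln(187.7/127.7)/(2π×0.0597×1) = 1.027 K/W
R_outer film = 1/(h_o·2πr_oL) = 1/(8.4×2π×0.1877×1) = 0.1009 K/W
R_total = 2.067 K/W
Q = ΔT/R_total = 143/2.067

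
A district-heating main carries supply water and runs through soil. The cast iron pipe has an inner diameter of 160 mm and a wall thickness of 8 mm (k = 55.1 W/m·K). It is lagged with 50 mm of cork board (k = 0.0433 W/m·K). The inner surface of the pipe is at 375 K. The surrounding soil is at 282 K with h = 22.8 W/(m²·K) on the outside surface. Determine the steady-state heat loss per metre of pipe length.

Treating each annulus and film as a series resistance:
R_cast iron pipe wall = ln(88/80)/(2π×55.1×1) = 2.753×10^-4 K/W
R_cork board = ln(138/88)/(2π×0.0433×1) = 1.654 K/W
R_outer film = 1/(h_o·2πr_oL) = 1/(22.8×2π×0.138×1) = 0.05058 K/W
R_total = 1.705 K/W
Q = ΔT/R_total = 93/1.705

q′ ≈ 54.6 W/m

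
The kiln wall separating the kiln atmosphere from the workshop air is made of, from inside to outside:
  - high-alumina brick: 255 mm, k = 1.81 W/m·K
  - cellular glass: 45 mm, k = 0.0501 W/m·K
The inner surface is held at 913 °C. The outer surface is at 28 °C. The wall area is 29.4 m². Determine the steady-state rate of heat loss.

Q ≈ 25000 W

Using the resistance-network approach (series):
R_high-alumina brick = L/(kA) = 0.255/(1.81×29.4) = 0.004792 K/W
R_cellular glass = L/(kA) = 0.045/(0.0501×29.4) = 0.03055 K/W
R_total = 0.03534 K/W
Q = ΔT / R_total = 885 / 0.03534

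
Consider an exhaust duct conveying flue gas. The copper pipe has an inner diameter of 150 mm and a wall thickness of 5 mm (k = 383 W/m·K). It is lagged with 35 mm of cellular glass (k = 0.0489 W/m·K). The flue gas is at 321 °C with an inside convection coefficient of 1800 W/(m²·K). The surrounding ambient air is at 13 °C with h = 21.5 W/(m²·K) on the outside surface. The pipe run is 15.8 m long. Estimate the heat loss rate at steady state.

Radial resistances (cylindrical: R_cond = ln(r_o/r_i)/(2πkL), R_conv = 1/(h·2πrL)):
R_inner film = 1/(h_i·2πr₁L) = 1/(1800×2π×0.075×15.8) = 7.462×10^-5 K/W
R_copper pipe wall = ln(80/75)/(2π×383×15.8) = 1.697×10^-6 K/W
R_cellular glass = ln(115/80)/(2π×0.0489×15.8) = 0.07476 K/W
R_outer film = 1/(h_o·2πr_oL) = 1/(21.5×2π×0.115×15.8) = 0.004074 K/W
R_total = 0.07891 K/W
Q = ΔT/R_total = 308/0.07891

Q ≈ 3900 W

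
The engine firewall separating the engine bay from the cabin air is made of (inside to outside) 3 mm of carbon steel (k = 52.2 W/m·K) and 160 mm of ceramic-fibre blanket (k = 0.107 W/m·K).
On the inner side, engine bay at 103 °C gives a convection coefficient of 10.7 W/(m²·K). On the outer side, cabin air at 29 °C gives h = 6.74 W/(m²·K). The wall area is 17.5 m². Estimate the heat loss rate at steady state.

Q ≈ 745 W

Series thermal resistances:
R_inner film = 1/(h_i·A) = 1/(10.7×17.5) = 0.00534 K/W
R_carbon steel = L/(kA) = 0.003/(52.2×17.5) = 3.284×10^-6 K/W
R_ceramic-fibre blanket = L/(kA) = 0.16/(0.107×17.5) = 0.08545 K/W
R_outer film = 1/(h_o·A) = 1/(6.74×17.5) = 0.008478 K/W
R_total = 0.09927 K/W
Q = ΔT / R_total = 74 / 0.09927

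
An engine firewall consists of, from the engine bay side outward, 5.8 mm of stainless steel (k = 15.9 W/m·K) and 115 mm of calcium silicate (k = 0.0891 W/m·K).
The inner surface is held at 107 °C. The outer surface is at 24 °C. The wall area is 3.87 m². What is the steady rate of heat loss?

Q ≈ 249 W

Model the wall as resistances in series:
R_stainless steel = L/(kA) = 0.0058/(15.9×3.87) = 9.426×10^-5 K/W
R_calcium silicate = L/(kA) = 0.115/(0.0891×3.87) = 0.3335 K/W
R_total = 0.3336 K/W
Q = ΔT / R_total = 83 / 0.3336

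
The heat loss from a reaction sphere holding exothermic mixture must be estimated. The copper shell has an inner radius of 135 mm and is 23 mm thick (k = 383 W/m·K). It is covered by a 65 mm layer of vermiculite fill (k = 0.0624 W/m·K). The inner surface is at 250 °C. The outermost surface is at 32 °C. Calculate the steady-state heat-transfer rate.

Radial (spherical) resistances in series:
R_copper shell = (1/0.135 − 1/0.158)/(4π×383) = 2.24×10^-4 K/W
R_vermiculite fill = (1/0.158 − 1/0.223)/(4π×0.0624) = 2.353 K/W
R_total = 2.353 K/W
Q = ΔT/R_total = 218/2.353

Q ≈ 92.7 W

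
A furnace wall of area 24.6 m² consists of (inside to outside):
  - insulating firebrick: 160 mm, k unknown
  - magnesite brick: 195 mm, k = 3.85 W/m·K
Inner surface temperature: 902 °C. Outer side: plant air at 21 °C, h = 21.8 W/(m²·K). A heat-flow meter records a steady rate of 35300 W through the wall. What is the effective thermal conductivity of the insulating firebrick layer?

Model the wall as resistances in series:
R_magnesite brick = L/(kA) = 0.195/(3.85×24.6) = 0.002059 K/W
R_outer film = 1/(h_o·A) = 1/(21.8×24.6) = 0.001865 K/W
Sum of known resistances R_other = 0.003924 K/W
Total R = ΔT/Q = 881/35300 = 0.02496 K/W
R_insulating firebrick = R_total − R_other = 0.02103 K/W
k = L/(R·A) = 0.16/(0.02103×24.6)

k ≈ 0.309 W/(m·K)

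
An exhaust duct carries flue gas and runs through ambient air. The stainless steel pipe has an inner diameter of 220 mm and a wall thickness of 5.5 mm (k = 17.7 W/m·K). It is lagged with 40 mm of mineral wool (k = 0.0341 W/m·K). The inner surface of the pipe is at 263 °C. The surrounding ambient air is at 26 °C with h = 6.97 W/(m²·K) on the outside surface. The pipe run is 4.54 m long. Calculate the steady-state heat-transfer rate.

Q ≈ 701 W

Radial resistances (cylindrical: R_cond = ln(r_o/r_i)/(2πkL), R_conv = 1/(h·2πrL)):
R_stainless steel pipe wall = ln(115.5/110)/(2π×17.7×4.54) = 9.663×10^-5 K/W
R_mineral wool = ln(155.5/115.5)/(2π×0.0341×4.54) = 0.3057 K/W
R_outer film = 1/(h_o·2πr_oL) = 1/(6.97×2π×0.1555×4.54) = 0.03234 K/W
R_total = 0.3382 K/W
Q = ΔT/R_total = 237/0.3382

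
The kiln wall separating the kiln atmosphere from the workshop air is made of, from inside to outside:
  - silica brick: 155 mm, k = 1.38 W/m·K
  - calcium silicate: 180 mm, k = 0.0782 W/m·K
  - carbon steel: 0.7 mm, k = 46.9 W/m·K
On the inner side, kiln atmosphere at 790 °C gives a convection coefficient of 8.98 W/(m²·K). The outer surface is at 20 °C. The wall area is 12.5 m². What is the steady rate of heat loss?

Thermal resistances in series:
R_inner film = 1/(h_i·A) = 1/(8.98×12.5) = 0.008909 K/W
R_silica brick = L/(kA) = 0.155/(1.38×12.5) = 0.008986 K/W
R_calcium silicate = L/(kA) = 0.18/(0.0782×12.5) = 0.1841 K/W
R_carbon steel = L/(kA) = 0.0007/(46.9×12.5) = 1.194×10^-6 K/W
R_total = 0.202 K/W
Q = ΔT / R_total = 770 / 0.202

Q ≈ 3810 W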